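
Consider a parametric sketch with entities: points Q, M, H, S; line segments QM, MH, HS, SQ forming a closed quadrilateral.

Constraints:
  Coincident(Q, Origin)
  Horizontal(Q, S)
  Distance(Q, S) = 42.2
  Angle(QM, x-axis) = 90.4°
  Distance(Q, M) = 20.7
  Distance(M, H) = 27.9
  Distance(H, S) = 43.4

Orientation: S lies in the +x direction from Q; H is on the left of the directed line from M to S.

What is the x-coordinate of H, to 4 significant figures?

21.59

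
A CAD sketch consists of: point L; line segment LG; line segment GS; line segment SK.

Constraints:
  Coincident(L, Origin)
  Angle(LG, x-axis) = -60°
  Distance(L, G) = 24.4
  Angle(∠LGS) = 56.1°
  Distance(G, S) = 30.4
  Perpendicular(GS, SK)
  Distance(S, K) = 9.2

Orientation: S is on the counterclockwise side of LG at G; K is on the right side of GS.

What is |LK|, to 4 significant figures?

33.90

L is at the origin; LG runs at -60.0° with length 24.4, so G = 24.4·(cos -60.0°, sin -60.0°) = (12.20, -21.13). ∠LGS = 56.1°, so GS runs at -60.0° + (180° − 56.1°) = 63.90° from the x-axis; with |GS| = 30.4, S = G + 30.4·(cos 63.90°, sin 63.90°) = (25.57, 6.169). GS ⟂ SK; with |SK| = 9.2 on the right of GS, K = S + 9.2·(0.8980, -0.4399) = (33.84, 2.122). Then |LK| = |K − L| = 33.90.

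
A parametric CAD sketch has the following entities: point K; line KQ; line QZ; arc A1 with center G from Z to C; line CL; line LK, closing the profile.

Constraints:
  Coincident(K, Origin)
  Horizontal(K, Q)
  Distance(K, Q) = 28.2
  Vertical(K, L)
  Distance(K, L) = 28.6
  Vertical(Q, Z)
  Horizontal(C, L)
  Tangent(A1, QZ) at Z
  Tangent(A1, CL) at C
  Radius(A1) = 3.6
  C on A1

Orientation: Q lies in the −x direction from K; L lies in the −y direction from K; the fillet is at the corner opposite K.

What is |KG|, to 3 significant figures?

35.1

K is at the origin; KQ is horizontal with |KQ| = 28.2 and Q on the −x side, so Q = (-28.2, 0.00). KL is vertical with |KL| = 28.6 and L on the −y side, so L = (0.00, -28.6). The virtual corner opposite K is at (-28.2, -28.6). The tangent condition forces GZ to be normal to QZ and the tangent condition forces GC to be normal to CL, with radius 3.6, so the center G sits 3.6 in from both sides at G = (-24.6, -25.0). Then |KG| = |G − K| = 35.1.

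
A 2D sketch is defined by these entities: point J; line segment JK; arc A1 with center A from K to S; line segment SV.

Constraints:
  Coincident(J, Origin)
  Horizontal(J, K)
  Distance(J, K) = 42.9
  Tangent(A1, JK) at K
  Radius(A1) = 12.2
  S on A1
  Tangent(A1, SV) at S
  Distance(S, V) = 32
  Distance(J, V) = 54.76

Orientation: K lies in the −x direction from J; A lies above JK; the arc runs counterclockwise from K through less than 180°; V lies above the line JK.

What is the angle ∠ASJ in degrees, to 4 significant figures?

155.7°

Checks: |AS| = 12.20 ✓; ∠(AS, SV) = 90.00° ✓; |SV| = 32.00 ✓; |JV| = 54.76 ✓.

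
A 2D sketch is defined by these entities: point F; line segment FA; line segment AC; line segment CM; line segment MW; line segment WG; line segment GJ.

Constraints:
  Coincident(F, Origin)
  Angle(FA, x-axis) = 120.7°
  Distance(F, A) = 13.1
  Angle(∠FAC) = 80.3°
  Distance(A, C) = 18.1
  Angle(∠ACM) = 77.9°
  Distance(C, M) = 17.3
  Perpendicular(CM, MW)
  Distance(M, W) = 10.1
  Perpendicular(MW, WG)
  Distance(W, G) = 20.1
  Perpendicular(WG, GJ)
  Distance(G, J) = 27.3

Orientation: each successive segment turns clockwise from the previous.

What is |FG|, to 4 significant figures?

18.96

F is at the origin; FA runs at 120.7° with length 13.1, so A = (-6.688, 11.26). ∠FAC = 80.3° gives AC at 21.00° from the x-axis; with |AC| = 18.1, C = (10.21, 17.75). ∠ACM = 77.9° gives CM at -81.10° from the x-axis; with |CM| = 17.3, M = (12.89, 0.6588). The perpendicularity gives MW at right angles to CM, so MW runs at -171.1°; with |MW| = 10.1, W = (2.908, -0.9038). The perpendicularity gives WG at right angles to MW, so WG runs at 98.90°; with |WG| = 20.1, G = (-0.2019, 18.95). Then |FG| = |G − F| = 18.96.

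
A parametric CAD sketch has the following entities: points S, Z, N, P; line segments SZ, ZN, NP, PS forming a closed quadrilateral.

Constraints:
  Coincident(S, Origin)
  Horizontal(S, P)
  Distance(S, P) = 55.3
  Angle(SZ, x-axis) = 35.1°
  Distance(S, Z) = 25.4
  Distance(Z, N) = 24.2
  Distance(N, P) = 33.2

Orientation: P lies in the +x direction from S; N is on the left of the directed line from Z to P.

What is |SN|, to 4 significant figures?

49.59

Checks: |ZN| = 24.20 ✓; |NP| = 33.20 ✓.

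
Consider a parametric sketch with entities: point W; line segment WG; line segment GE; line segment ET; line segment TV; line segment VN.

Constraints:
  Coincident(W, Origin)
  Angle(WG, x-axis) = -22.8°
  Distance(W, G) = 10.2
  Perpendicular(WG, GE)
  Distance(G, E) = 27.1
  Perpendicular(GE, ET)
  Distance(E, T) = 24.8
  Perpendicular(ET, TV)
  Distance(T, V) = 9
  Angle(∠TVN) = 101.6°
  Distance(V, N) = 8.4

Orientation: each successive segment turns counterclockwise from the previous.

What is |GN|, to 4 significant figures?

23.32

ET is perpendicular to TV, so TV runs at -112.8°; with |TV| = 9.0, V = (-6.445, 22.34). ∠TVN = 101.6° gives VN at -34.40° from the x-axis; with |VN| = 8.4, N = (0.4858, 17.60). Then |GN| = |N − G| = 23.32.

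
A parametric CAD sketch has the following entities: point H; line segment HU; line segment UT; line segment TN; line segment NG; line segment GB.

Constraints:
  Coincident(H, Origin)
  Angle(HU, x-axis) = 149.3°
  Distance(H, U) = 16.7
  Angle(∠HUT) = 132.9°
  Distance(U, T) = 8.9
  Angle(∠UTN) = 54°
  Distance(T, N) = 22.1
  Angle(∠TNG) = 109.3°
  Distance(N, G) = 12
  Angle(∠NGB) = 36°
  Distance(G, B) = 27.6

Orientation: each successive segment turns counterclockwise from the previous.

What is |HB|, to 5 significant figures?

22.905

∠TNG = 109.3° gives NG at 33.100° from the x-axis; with |NG| = 12.0, G = (4.6648, -0.91776). ∠NGB = 36.0° gives GB at 177.10° from the x-axis; with |GB| = 27.6, B = (-22.900, 0.47861). Then |HB| = |B − H| = 22.905.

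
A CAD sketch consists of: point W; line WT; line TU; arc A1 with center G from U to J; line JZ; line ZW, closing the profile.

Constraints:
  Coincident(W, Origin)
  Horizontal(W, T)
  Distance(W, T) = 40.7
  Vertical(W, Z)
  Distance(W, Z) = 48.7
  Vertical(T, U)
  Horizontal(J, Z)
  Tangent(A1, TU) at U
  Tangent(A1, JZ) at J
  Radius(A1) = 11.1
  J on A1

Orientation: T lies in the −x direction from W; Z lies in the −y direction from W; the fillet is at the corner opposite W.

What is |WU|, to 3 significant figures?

55.4

W is at the origin; WT is horizontal with |WT| = 40.7 and T on the −x side, so T = (-40.7, 0.00). W and Z share the same x with |WZ| = 48.7 and Z on the −y side, so Z = (0.00, -48.7). The virtual corner opposite W is at (-40.7, -48.7). Tangency of A1 to TU means the radius GU is perpendicular to TU and tangency of A1 to JZ means the radius GJ is perpendicular to JZ, with radius 11.1, so the center G sits 11.1 in from both sides at G = (-29.6, -37.6). That places the tangent points at U = (-40.7, -37.6) on TU and J = (-29.6, -48.7) on JZ. Then |WU| = |U − W| = 55.4.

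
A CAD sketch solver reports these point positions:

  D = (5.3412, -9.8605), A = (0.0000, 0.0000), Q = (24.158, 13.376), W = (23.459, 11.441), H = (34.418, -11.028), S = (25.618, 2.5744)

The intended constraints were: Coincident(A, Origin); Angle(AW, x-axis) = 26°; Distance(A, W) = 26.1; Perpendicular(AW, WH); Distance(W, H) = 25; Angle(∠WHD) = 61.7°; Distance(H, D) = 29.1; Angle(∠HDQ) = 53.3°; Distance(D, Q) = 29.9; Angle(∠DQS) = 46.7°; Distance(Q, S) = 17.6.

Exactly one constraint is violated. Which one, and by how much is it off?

Distance(Q, S) = 17.6 — off by 6.70.

A = (0.00, 0.00) ✓; AW at 26.00° ✓; |AW| = 26.10 ✓; ∠(AW, WH) = 90.00° ✓; |WH| = 25.00 ✓; ∠WHD = 61.70° ✓; |HD| = 29.10 ✓; ∠HDQ = 53.30° ✓; |DQ| = 29.90 ✓; ∠DQS = 46.70° ✓; |QS| = 10.90 ✗.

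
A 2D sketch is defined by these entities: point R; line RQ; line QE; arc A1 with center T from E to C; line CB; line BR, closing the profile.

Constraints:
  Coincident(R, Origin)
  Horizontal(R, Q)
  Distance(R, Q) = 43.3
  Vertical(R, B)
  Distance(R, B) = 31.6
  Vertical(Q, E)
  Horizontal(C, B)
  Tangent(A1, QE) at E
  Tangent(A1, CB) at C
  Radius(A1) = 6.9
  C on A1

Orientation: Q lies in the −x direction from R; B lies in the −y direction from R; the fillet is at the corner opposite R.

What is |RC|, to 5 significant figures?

48.203

R is at the origin; RQ is horizontal with |RQ| = 43.3 and Q on the −x side, so Q = (-43.300, 0.0000). RB is vertical with |RB| = 31.6 and B on the −y side, so B = (0.0000, -31.600). The virtual corner opposite R is at (-43.300, -31.600). Tangency of A1 to QE means the radius TE is perpendicular to QE and tangency of A1 to CB means the radius TC is perpendicular to CB, with radius 6.9, so the center T sits 6.9 in from both sides at T = (-36.400, -24.700). That places the tangent points at E = (-43.300, -24.700) on QE and C = (-36.400, -31.600) on CB. Then |RC| = |C − R| = 48.203.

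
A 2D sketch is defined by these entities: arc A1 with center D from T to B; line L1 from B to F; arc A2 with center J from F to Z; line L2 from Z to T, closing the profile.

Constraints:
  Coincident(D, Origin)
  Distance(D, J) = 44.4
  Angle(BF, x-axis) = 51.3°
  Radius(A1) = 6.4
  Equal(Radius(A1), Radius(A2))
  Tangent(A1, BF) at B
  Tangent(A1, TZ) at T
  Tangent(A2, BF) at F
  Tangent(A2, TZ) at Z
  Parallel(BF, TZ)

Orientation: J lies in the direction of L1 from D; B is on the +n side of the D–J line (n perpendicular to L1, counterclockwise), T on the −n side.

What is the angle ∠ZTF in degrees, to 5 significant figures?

16.082°

The slot axis is L1's direction at 51.3°, so u = (cos 51.3°, sin 51.3°) = (0.62524, 0.78043) and n = (−sin 51.3°, cos 51.3°) = (-0.78043, 0.62524). D is at the origin and J lies 44.4 along u from D, so J = 44.4·u = (27.761, 34.651). Tangency of A1 to both parallel lines with radius 6.4 puts B and T at D ± 6.4·n: B = (-4.9948, 4.0016), T = (4.9948, -4.0016). Equal radii place F and Z the same way about J: F = J + 6.4·n = (22.766, 38.653), Z = J − 6.4·n = (32.756, 30.650). Then cos ∠ZTF = TZ·TF / (|TZ||TF|), giving 16.082°.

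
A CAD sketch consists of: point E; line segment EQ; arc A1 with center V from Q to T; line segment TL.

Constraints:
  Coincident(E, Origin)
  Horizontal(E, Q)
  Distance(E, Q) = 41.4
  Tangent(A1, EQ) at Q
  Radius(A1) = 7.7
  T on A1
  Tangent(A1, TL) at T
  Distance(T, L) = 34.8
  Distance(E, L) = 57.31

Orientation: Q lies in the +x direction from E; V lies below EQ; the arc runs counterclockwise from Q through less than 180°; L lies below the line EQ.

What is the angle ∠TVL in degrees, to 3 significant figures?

77.5°

E is at the origin; EQ is horizontal with |EQ| = 41.4 and Q on the +x side, so Q = (41.4, 0.00). The tangent condition forces VQ to be normal to EQ, so V = Q + (0, -7.7) = (41.4, -7.70). Since VT ⟂ TL (tangency), |VL| = √(7.7² + 34.8²) = 35.6 regardless of where T sits on A1. So L lies on both circle(E, 57.31) and circle(V, 35.6); the below-EQ intersection is L = (37.7, -43.2). T is the foot of the tangent from L: T = (33.8, -8.58).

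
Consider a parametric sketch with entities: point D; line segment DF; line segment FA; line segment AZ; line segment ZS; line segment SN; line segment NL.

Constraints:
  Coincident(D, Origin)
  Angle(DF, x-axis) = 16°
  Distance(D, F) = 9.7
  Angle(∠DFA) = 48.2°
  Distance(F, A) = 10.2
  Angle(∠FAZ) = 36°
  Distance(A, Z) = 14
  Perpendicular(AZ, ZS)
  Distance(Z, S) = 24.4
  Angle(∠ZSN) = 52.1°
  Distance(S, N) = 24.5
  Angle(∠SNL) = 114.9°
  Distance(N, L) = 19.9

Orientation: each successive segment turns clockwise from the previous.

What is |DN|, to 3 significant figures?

18.1

AZ ⟂ ZS, so ZS runs at 10.2°; with |ZS| = 24.4, S = (26.4, 11.6). ∠ZSN = 52.1° gives SN at -118° from the x-axis; with |SN| = 24.5, N = (15.0, -10.1). Then |DN| = |N − D| = 18.1.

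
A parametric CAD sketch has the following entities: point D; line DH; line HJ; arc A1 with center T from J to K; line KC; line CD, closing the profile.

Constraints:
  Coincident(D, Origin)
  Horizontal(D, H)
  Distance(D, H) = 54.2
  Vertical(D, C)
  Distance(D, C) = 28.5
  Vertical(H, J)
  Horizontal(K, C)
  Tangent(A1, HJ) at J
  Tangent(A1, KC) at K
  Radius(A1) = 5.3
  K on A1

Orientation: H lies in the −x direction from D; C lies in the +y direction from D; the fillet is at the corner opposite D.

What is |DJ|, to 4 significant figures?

58.96

D is at the origin; DH is horizontal with |DH| = 54.2 and H on the −x side, so H = (-54.20, 0.000). D and C share the same x with |DC| = 28.5 and C on the +y side, so C = (0.000, 28.50). The virtual corner opposite D is at (-54.20, 28.50). Since A1 is tangent to HJ there, TJ ⟂ HJ and tangency of A1 to KC means the radius TK is perpendicular to KC, with radius 5.3, so the center T sits 5.3 in from both sides at T = (-48.90, 23.20). That places the tangent points at J = (-54.20, 23.20) on HJ and K = (-48.90, 28.50) on KC. Then |DJ| = |J − D| = 58.96.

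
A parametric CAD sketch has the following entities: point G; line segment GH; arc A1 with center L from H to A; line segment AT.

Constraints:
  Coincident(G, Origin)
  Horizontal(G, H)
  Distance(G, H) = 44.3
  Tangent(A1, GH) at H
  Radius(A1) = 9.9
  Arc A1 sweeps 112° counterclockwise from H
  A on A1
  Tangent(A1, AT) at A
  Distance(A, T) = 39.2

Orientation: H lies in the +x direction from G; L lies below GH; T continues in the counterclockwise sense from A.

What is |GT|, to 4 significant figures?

70.54

G is at the origin; GH is horizontal with |GH| = 44.3 and H on the +x side, so H = (44.30, 0.000). A1 meets GH tangentially, so LH is at right angles to GH, so L = H + (0, -9.9) = (44.30, -9.900). On A1, H sits at bearing 90° from L; a 112° counterclockwise sweep puts A at bearing 202°, so A = L + 9.9·(cos 202°, sin 202°) = (35.12, -13.61). Tangency of A1 to AT means the radius LA is perpendicular to AT, so AT runs along (−sin 202°, cos 202°); with |AT| = 39.2, T = (49.81, -49.95). Then |GT| = |T − G| = 70.54.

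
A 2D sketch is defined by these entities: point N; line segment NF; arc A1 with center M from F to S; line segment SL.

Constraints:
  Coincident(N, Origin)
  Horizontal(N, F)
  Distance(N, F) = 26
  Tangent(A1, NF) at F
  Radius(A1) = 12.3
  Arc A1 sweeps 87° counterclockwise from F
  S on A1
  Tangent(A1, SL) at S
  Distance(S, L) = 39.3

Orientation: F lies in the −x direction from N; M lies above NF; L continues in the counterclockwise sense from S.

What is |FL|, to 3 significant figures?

52.9

N is at the origin; N and F share the same y with |NF| = 26.0 and F on the −x side, so F = (-26.0, 0.00). The tangent condition forces MF to be normal to NF, so M = F + (0, 12.3) = (-26.0, 12.3). On A1, F sits at bearing -90° from M; an 87° counterclockwise sweep puts S at bearing -3°, so S = M + 12.3·(cos -3°, sin -3°) = (-13.7, 11.7). Since A1 is tangent to SL there, MS ⟂ SL, so SL runs along (−sin -3°, cos -3°); with |SL| = 39.3, L = (-11.7, 50.9). Then |FL| = |L − F| = 52.9.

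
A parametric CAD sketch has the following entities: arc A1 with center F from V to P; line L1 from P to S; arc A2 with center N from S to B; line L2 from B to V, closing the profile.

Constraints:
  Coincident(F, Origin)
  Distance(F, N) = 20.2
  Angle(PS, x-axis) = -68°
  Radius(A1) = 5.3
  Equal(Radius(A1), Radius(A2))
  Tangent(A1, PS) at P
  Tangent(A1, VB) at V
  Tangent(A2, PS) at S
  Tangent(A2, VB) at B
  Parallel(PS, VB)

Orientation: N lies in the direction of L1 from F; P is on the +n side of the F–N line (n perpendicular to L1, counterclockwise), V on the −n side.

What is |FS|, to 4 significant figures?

20.88

Tangency of A1 to both parallel lines with radius 5.3 puts P and V at F ± 5.3·n: P = (4.914, 1.985), V = (-4.914, -1.985). Equal radii place S and B the same way about N: S = N + 5.3·n = (12.48, -16.74), B = N − 5.3·n = (2.653, -20.71). Then |FS| = |S − F| = 20.88.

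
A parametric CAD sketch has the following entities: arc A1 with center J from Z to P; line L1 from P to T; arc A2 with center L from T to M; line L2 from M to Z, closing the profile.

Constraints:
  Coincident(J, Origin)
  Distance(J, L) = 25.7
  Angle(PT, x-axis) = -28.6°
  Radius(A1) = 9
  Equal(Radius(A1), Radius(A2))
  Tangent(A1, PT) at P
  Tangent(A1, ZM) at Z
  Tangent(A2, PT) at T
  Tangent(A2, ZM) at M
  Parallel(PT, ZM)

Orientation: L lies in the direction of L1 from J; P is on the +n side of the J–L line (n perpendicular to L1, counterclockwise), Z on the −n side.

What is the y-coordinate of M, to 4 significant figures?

-20.20

The slot axis is L1's direction at -28.6°, so u = (cos -28.6°, sin -28.6°) = (0.8780, -0.4787) and n = (−sin -28.6°, cos -28.6°) = (0.4787, 0.8780). J is at the origin and L lies 25.7 along u from J, so L = 25.7·u = (22.56, -12.30). Tangency of A1 to both parallel lines with radius 9.0 puts P and Z at J ± 9.0·n: P = (4.308, 7.902), Z = (-4.308, -7.902). Equal radii place T and M the same way about L: T = L + 9.0·n = (26.87, -4.401), M = L − 9.0·n = (18.26, -20.20). So M.y = -20.20.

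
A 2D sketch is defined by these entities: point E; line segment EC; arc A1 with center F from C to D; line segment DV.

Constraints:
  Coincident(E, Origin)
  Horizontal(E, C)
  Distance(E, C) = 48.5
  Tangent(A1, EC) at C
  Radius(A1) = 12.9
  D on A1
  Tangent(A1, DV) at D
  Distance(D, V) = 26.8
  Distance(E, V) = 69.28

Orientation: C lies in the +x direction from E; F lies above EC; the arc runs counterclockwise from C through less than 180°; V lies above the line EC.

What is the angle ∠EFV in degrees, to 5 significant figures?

117.89°

Checks: |EC| = 48.50 ✓; |FD| = 12.90 ✓; ∠(FD, DV) = 90.00° ✓; |DV| = 26.80 ✓; |EV| = 69.28 ✓.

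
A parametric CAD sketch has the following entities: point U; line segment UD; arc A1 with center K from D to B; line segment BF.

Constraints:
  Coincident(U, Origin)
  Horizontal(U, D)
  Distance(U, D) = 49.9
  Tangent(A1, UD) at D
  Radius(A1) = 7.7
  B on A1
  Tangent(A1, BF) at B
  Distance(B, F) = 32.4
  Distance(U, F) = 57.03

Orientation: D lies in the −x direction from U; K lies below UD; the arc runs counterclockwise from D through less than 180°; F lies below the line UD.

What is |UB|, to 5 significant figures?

57.774

Checks: |KB| = 7.700 ✓; ∠(KB, BF) = 90.00° ✓; |BF| = 32.40 ✓; |UF| = 57.03 ✓.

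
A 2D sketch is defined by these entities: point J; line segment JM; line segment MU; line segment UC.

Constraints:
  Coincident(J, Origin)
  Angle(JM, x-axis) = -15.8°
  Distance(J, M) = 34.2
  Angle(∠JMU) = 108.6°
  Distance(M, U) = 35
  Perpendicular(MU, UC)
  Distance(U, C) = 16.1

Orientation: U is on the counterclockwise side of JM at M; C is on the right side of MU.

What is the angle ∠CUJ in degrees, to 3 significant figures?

125°

J is at the origin; JM runs at -15.8° with length 34.2, so M = 34.2·(cos -15.8°, sin -15.8°) = (32.9, -9.31). ∠JMU = 108.6°, so MU runs at -15.8° + (180° − 108.6°) = 55.6° from the x-axis; with |MU| = 35.0, U = M + 35.0·(cos 55.6°, sin 55.6°) = (52.7, 19.6). MU is perpendicular to UC; with |UC| = 16.1 on the right of MU, C = U + 16.1·(0.825, -0.565) = (66.0, 10.5). Then cos ∠CUJ = UC·UJ / (|UC||UJ|), giving 125°.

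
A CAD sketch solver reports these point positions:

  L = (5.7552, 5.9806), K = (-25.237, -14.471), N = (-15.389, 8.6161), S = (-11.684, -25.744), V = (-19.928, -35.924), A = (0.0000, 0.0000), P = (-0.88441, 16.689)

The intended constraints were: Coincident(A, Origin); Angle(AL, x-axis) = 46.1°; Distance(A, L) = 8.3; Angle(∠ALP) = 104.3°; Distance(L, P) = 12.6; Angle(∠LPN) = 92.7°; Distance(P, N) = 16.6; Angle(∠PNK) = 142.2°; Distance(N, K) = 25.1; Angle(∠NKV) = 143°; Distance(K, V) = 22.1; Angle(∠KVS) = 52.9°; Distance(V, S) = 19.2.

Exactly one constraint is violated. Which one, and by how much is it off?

Distance(V, S) = 19.2 — off by 6.10.

A = (0.00, 0.00) ✓; AL at 46.10° ✓; |AL| = 8.300 ✓; ∠ALP = 104.3° ✓; |LP| = 12.60 ✓; ∠LPN = 92.70° ✓; |PN| = 16.60 ✓; ∠PNK = 142.2° ✓; |NK| = 25.10 ✓; ∠NKV = 143.0° ✓; |KV| = 22.10 ✓; ∠KVS = 52.90° ✓; |VS| = 13.10 ✗.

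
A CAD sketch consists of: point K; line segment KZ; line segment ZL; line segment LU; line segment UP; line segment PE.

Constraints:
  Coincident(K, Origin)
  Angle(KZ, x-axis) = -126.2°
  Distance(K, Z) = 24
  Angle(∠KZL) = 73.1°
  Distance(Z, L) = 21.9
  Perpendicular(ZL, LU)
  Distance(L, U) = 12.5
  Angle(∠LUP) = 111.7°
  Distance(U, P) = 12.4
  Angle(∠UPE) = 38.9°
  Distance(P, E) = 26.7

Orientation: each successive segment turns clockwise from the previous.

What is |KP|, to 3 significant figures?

6.79

K is at the origin; KZ runs at -126.2° with length 24.0, so Z = (-14.2, -19.4). ∠KZL = 73.1° gives ZL at 127° from the x-axis; with |ZL| = 21.9, L = (-27.3, -1.85). The perpendicularity gives LU at right angles to ZL, so LU runs at 36.9°; with |LU| = 12.5, U = (-17.3, 5.65). ∠LUP = 111.7° gives UP at -31.4° from the x-axis; with |UP| = 12.4, P = (-6.74, -0.809). Then |KP| = |P − K| = 6.79.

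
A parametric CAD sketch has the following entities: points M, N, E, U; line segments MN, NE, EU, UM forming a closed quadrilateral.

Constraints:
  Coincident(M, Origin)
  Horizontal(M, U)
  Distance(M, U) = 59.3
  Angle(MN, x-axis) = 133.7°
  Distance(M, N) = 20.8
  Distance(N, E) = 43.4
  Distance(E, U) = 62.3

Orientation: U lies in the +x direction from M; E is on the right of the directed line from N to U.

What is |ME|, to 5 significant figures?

25.152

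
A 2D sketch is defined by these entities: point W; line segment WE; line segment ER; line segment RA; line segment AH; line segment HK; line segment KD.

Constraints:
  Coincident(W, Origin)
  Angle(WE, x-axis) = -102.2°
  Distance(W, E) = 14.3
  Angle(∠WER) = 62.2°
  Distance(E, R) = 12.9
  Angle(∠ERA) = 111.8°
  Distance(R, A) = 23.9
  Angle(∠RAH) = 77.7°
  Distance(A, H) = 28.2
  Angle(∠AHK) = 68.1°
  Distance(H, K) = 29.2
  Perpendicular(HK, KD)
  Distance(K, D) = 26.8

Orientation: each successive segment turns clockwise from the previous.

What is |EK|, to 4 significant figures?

1.690

W is at the origin; WE runs at -102.2° with length 14.3, so E = (-3.022, -13.98). ∠WER = 62.2° gives ER at 140.0° from the x-axis; with |ER| = 12.9, R = (-12.90, -5.685). ∠ERA = 111.8° gives RA at 71.80° from the x-axis; with |RA| = 23.9, A = (-5.439, 17.02). ∠RAH = 77.7° gives AH at -30.50° from the x-axis; with |AH| = 28.2, H = (18.86, 2.707). ∠AHK = 68.1° gives HK at -142.4° from the x-axis; with |HK| = 29.2, K = (-4.276, -15.11). Then |EK| = |K − E| = 1.690.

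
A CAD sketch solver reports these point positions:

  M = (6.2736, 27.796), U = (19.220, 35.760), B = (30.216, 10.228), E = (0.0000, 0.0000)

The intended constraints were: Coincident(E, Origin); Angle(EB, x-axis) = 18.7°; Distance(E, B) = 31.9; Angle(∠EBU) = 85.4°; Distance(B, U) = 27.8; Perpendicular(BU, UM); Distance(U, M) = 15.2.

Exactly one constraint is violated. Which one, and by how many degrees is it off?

Perpendicular(BU, UM) — off by 8.30°.

E = (0.00, 0.00) ✓; EB at 18.70° ✓; |EB| = 31.90 ✓; ∠EBU = 85.40° ✓; |BU| = 27.80 ✓; ∠(BU, UM) = 98.30° ✗; |UM| = 15.20 ✓.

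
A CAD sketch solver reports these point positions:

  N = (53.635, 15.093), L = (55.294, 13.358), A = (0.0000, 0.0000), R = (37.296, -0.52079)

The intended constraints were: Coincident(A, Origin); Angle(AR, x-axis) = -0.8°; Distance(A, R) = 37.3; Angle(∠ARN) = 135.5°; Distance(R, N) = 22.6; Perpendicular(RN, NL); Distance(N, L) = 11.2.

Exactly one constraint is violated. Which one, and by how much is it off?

Distance(N, L) = 11.2 — off by 8.80.

A = (0.00, 0.00) ✓; AR at -0.8000° ✓; |AR| = 37.30 ✓; ∠ARN = 135.5° ✓; |RN| = 22.60 ✓; ∠(RN, NL) = 89.98° ✓; |NL| = 2.401 ✗.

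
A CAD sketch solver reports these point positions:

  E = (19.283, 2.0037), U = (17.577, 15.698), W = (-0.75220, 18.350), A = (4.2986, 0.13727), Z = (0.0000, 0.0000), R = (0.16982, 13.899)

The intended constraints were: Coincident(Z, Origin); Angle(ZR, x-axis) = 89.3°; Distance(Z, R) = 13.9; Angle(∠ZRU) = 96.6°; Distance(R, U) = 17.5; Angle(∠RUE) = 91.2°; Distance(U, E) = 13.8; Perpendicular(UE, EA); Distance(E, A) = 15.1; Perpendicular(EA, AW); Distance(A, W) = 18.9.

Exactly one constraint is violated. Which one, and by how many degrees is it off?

Perpendicular(EA, AW) — off by 8.40°.

Z = (0.00, 0.00) ✓; ZR at 89.30° ✓; |ZR| = 13.90 ✓; ∠ZRU = 96.60° ✓; |RU| = 17.50 ✓; ∠RUE = 91.20° ✓; |UE| = 13.80 ✓; ∠(UE, EA) = 90.00° ✓; |EA| = 15.10 ✓; ∠(EA, AW) = 81.60° ✗; |AW| = 18.90 ✓.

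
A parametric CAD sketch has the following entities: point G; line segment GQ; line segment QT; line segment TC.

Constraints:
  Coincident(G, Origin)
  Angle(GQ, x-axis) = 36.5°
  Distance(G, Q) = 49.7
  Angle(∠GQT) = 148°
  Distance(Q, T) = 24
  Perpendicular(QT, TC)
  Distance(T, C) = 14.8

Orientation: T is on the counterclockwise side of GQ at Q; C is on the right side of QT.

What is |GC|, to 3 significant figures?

77.9

∠GQT = 148.0°, so QT runs at 36.5° + (180° − 148.0°) = 68.5° from the x-axis; with |QT| = 24.0, T = Q + 24.0·(cos 68.5°, sin 68.5°) = (48.7, 51.9). QT is perpendicular to TC; with |TC| = 14.8 on the right of QT, C = T + 14.8·(0.930, -0.367) = (62.5, 46.5). Then |GC| = |C − G| = 77.9.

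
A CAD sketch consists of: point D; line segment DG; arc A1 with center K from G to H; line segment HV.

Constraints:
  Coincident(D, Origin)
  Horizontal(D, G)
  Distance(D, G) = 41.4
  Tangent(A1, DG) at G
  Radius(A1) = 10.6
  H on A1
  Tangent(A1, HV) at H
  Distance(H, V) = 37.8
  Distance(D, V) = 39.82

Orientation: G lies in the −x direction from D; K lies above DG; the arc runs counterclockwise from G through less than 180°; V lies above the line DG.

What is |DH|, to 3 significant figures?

32.7

Checks: D.y = 0.00, G.y = 0.00 ✓; |KH| = 10.60 ✓; ∠(KH, HV) = 90.00° ✓; |HV| = 37.80 ✓; |DV| = 39.82 ✓.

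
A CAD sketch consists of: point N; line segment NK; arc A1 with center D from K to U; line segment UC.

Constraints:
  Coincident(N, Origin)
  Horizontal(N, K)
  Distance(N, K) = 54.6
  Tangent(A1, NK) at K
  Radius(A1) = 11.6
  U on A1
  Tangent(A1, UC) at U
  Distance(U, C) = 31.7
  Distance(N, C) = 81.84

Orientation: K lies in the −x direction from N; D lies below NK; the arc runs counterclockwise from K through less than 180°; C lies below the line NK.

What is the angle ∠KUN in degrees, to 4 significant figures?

32.30°

N is at the origin; NK is horizontal with |NK| = 54.6 and K on the −x side, so K = (-54.60, 0.000). Since A1 is tangent to NK there, DK ⟂ NK, so D = K + (0, -11.6) = (-54.60, -11.60). Since DU ⟂ UC (tangency), |DC| = √(11.6² + 31.7²) = 33.76 regardless of where U sits on A1. So C lies on both circle(N, 81.84) and circle(D, 33.76); the below-NK intersection is C = (-70.66, -41.29). U is the foot of the tangent from C: U = (-66.08, -9.923).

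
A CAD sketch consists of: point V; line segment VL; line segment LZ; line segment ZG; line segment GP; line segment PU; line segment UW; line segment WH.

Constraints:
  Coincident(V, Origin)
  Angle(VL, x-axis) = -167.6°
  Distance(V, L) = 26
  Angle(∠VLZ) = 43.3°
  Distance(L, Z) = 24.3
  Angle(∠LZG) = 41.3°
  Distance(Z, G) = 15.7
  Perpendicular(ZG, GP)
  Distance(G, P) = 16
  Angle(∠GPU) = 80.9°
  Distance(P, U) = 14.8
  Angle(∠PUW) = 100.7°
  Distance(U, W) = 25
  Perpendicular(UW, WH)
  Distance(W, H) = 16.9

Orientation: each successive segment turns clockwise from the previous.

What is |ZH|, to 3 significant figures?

20.9

∠PUW = 100.7° gives UW at 8.60° from the x-axis; with |UW| = 25.0, W = (-0.406, 15.5). UW ⟂ WH, so WH runs at -81.4°; with |WH| = 16.9, H = (2.12, -1.22). Then |ZH| = |H − Z| = 20.9.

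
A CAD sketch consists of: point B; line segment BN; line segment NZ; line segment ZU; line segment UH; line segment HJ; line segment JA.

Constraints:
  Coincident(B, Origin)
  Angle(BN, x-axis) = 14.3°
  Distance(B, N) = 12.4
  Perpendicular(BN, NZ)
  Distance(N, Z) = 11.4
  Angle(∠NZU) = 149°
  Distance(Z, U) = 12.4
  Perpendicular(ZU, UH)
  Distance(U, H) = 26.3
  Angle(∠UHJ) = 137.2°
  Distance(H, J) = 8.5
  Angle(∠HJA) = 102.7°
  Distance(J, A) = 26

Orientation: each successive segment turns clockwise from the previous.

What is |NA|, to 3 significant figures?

14.9

∠UHJ = 137.2° gives HJ at 120° from the x-axis; with |HJ| = 8.5, J = (-18.2, -4.98). ∠HJA = 102.7° gives JA at 43.2° from the x-axis; with |JA| = 26.0, A = (0.717, 12.8). Then |NA| = |A − N| = 14.9.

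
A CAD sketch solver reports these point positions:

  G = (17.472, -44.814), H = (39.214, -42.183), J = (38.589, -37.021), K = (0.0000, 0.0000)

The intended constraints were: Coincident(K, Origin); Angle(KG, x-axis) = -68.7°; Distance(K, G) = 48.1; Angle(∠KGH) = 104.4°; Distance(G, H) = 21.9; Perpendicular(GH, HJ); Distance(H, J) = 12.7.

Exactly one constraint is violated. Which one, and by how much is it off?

Distance(H, J) = 12.7 — off by 7.50.

K = (0.00, 0.00) ✓; KG at -68.70° ✓; |KG| = 48.10 ✓; ∠KGH = 104.4° ✓; |GH| = 21.90 ✓; ∠(GH, HJ) = 90.00° ✓; |HJ| = 5.200 ✗.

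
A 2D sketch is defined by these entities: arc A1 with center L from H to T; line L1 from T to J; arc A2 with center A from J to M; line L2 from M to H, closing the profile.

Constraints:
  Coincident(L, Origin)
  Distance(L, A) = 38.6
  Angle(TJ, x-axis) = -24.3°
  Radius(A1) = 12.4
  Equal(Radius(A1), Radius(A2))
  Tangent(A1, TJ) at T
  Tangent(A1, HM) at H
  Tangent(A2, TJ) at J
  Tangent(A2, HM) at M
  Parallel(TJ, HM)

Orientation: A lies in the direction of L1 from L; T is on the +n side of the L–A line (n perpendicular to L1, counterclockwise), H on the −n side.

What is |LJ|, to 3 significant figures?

40.5

The slot axis is L1's direction at -24.3°, so u = (cos -24.3°, sin -24.3°) = (0.911, -0.412) and n = (−sin -24.3°, cos -24.3°) = (0.412, 0.911). L is at the origin and A lies 38.6 along u from L, so A = 38.6·u = (35.2, -15.9). Tangency of A1 to both parallel lines with radius 12.4 puts T and H at L ± 12.4·n: T = (5.10, 11.3), H = (-5.10, -11.3). Equal radii place J and M the same way about A: J = A + 12.4·n = (40.3, -4.58), M = A − 12.4·n = (30.1, -27.2). Then |LJ| = |J − L| = 40.5.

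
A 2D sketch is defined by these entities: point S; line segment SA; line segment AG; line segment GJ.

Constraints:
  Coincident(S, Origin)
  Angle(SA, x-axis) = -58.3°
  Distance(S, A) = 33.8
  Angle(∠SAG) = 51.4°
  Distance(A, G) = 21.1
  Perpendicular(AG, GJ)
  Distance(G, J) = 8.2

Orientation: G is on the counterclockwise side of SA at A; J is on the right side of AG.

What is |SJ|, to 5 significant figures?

34.615

S is at the origin; SA runs at -58.3° with length 33.8, so A = 33.8·(cos -58.3°, sin -58.3°) = (17.761, -28.757). ∠SAG = 51.4°, so AG runs at -58.3° + (180° − 51.4°) = 70.300° from the x-axis; with |AG| = 21.1, G = A + 21.1·(cos 70.300°, sin 70.300°) = (24.874, -8.8924). The perpendicularity gives GJ at right angles to AG; with |GJ| = 8.2 on the right of AG, J = G + 8.2·(0.94147, -0.33710) = (32.594, -11.657). Then |SJ| = |J − S| = 34.615.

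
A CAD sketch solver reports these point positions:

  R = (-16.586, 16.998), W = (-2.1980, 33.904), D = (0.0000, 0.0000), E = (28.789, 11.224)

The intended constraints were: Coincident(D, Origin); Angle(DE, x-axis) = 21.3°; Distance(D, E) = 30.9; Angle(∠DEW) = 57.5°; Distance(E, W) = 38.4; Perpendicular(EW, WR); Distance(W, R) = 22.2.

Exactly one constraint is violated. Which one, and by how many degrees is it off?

Perpendicular(EW, WR) — off by 4.20°.

D = (0.00, 0.00) ✓; DE at 21.30° ✓; |DE| = 30.90 ✓; ∠DEW = 57.50° ✓; |EW| = 38.40 ✓; ∠(EW, WR) = 85.80° ✗; |WR| = 22.20 ✓.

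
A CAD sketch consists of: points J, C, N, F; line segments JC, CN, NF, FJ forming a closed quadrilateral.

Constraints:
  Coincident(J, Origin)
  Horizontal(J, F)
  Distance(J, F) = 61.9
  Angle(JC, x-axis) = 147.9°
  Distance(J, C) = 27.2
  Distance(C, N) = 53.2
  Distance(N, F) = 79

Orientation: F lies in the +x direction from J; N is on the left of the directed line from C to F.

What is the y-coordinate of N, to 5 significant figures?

57.701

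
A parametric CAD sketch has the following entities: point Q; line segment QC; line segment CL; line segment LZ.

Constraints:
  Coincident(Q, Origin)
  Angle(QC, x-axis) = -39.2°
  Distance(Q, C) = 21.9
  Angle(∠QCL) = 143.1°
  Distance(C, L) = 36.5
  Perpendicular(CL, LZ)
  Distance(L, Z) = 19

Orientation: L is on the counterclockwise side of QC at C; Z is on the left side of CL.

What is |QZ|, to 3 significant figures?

54.3

Q is at the origin; QC runs at -39.2° with length 21.9, so C = 21.9·(cos -39.2°, sin -39.2°) = (17.0, -13.8). ∠QCL = 143.1°, so CL runs at -39.2° + (180° − 143.1°) = -2.30° from the x-axis; with |CL| = 36.5, L = C + 36.5·(cos -2.30°, sin -2.30°) = (53.4, -15.3). CL ⟂ LZ; with |LZ| = 19.0 on the left of CL, Z = L + 19.0·(0.0401, 0.999) = (54.2, 3.68). Then |QZ| = |Z − Q| = 54.3.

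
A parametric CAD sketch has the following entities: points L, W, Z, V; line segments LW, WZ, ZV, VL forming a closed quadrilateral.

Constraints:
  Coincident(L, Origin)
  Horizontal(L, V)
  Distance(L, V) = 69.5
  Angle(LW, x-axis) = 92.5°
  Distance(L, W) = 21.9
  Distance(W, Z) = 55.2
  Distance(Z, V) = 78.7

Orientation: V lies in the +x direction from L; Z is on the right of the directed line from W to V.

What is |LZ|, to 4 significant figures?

33.36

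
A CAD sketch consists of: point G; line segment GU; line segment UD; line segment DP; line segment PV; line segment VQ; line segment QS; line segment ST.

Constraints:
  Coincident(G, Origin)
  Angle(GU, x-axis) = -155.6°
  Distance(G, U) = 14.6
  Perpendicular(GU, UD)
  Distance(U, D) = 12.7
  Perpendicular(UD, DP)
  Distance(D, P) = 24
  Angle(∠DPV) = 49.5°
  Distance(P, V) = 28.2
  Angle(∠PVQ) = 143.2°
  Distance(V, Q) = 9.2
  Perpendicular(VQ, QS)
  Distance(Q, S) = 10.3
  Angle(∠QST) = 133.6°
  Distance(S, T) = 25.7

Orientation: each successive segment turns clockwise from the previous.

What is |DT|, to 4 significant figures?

11.80

The perpendicularity gives QS at right angles to VQ, so QS runs at 127.1°; with |QS| = 10.3, S = (-18.06, -8.980). ∠QST = 133.6° gives ST at 80.70° from the x-axis; with |ST| = 25.7, T = (-13.90, 16.38). Then |DT| = |T − D| = 11.80.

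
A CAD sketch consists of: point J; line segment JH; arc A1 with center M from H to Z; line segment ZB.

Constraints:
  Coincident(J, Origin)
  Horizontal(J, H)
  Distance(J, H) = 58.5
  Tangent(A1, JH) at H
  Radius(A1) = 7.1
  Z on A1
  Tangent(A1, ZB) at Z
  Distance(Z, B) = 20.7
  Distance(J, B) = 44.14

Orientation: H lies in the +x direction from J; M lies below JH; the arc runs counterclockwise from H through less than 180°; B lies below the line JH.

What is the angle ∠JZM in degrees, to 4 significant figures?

143.9°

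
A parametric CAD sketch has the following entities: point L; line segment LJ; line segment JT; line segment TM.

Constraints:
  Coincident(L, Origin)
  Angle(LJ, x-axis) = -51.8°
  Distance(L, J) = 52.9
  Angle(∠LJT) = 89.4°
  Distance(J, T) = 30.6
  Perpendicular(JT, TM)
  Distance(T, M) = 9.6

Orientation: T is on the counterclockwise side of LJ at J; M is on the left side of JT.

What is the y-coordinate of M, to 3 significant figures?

-14.9

∠LJT = 89.4°, so JT runs at -51.8° + (180° − 89.4°) = 38.8° from the x-axis; with |JT| = 30.6, T = J + 30.6·(cos 38.8°, sin 38.8°) = (56.6, -22.4). JT is perpendicular to TM; with |TM| = 9.6 on the left of JT, M = T + 9.6·(-0.627, 0.779) = (50.5, -14.9). So M.y = -14.9.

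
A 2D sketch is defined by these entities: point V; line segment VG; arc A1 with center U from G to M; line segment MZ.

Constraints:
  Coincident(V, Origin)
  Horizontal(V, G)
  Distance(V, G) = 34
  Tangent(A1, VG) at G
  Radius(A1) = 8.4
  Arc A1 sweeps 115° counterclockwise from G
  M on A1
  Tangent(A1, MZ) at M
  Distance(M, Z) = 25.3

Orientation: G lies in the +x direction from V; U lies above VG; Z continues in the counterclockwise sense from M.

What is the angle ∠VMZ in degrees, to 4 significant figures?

81.02°

V is at the origin; VG is horizontal with |VG| = 34.0 and G on the +x side, so G = (34.00, 0.000). Tangency of A1 to VG means the radius UG is perpendicular to VG, so U = G + (0, 8.4) = (34.00, 8.400). On A1, G sits at bearing -90° from U; a 115° counterclockwise sweep puts M at bearing 25°, so M = U + 8.4·(cos 25°, sin 25°) = (41.61, 11.95). A1 meets MZ tangentially, so UM is at right angles to MZ, so MZ runs along (−sin 25°, cos 25°); with |MZ| = 25.3, Z = (30.92, 34.88). Then cos ∠VMZ = MV·MZ / (|MV||MZ|), giving 81.02°.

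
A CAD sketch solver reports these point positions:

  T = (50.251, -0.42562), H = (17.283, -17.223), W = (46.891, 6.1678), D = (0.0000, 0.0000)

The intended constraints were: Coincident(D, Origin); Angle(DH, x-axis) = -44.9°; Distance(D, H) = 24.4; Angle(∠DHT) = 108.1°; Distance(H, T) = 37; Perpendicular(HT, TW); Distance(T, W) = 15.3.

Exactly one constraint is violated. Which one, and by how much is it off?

Distance(T, W) = 15.3 — off by 7.90.

D = (0.00, 0.00) ✓; DH at -44.90° ✓; |DH| = 24.40 ✓; ∠DHT = 108.1° ✓; |HT| = 37.00 ✓; ∠(HT, TW) = 90.00° ✓; |TW| = 7.400 ✗.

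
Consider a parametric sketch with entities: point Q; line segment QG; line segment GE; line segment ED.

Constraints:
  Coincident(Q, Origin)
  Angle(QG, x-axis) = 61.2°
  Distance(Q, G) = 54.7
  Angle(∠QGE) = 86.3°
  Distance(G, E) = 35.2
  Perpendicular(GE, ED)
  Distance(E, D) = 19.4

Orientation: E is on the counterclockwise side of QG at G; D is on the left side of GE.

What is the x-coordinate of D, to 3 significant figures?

-13.8

∠QGE = 86.3°, so GE runs at 61.2° + (180° − 86.3°) = 155° from the x-axis; with |GE| = 35.2, E = G + 35.2·(cos 155°, sin 155°) = (-5.52, 62.9). GE is perpendicular to ED; with |ED| = 19.4 on the left of GE, D = E + 19.4·(-0.424, -0.906) = (-13.8, 45.3). So D.x = -13.8.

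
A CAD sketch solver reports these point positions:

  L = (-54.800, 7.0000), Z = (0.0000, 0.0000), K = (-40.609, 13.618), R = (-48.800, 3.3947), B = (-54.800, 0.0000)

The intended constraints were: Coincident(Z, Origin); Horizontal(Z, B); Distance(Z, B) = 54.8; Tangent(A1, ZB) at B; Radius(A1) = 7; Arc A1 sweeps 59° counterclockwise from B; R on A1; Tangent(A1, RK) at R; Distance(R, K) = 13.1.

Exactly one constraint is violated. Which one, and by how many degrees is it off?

Tangent(A1, RK) at R — off by 7.70°.

Z = (0.00, 0.00) ✓; Z.y = 0.00, B.y = 0.00 ✓; |ZB| = 54.80 ✓; ∠(LB, BZ) = 90.00° ✓; |LB| = 7.000 ✓; bearing(L→R) − bearing(L→B) = 59.00° ✓; |LR| = 7.000 ✓; ∠(LR, RK) = 97.70° ✗; |RK| = 13.10 ✓.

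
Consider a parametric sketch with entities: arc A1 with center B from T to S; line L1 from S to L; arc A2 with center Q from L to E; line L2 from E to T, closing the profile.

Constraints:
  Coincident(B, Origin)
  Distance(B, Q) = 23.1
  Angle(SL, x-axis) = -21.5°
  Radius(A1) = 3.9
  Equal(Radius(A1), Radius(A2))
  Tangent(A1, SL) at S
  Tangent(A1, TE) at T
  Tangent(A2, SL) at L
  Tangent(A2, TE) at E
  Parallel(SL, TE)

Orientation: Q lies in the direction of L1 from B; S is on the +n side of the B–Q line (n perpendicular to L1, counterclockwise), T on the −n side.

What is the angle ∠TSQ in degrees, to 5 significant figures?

80.417°

B is at the origin and Q lies 23.1 along u from B, so Q = 23.1·u = (21.493, -8.4662). Tangency of A1 to both parallel lines with radius 3.9 puts S and T at B ± 3.9·n: S = (1.4294, 3.6286), T = (-1.4294, -3.6286). Then cos ∠TSQ = ST·SQ / (|ST||SQ|), giving 80.417°.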